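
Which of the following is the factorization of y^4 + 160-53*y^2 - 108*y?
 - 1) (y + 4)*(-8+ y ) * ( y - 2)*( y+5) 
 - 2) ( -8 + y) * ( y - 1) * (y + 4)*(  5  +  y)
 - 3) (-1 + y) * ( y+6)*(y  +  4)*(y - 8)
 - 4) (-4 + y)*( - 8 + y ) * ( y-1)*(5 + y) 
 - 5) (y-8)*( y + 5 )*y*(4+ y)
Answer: 2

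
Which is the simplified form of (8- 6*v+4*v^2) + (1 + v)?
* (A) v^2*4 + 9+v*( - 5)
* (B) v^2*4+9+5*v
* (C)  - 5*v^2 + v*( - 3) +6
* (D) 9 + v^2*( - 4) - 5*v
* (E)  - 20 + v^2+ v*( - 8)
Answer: A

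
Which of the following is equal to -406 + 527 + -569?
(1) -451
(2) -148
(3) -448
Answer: 3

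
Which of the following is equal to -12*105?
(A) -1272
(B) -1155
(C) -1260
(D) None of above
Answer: C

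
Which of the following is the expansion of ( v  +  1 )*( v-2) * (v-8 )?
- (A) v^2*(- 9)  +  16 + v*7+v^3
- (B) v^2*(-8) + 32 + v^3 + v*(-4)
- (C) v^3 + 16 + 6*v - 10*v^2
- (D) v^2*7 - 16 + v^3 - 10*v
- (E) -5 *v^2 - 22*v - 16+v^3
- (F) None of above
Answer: F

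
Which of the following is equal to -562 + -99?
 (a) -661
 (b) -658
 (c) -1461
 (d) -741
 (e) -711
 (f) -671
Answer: a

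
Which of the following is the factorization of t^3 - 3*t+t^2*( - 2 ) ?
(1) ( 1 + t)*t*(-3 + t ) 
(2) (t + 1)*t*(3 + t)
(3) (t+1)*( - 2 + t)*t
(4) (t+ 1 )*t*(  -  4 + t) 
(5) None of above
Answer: 1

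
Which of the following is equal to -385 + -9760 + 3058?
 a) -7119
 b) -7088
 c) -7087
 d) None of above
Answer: c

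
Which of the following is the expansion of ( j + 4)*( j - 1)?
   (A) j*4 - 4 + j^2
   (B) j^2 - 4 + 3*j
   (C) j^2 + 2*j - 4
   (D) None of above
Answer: B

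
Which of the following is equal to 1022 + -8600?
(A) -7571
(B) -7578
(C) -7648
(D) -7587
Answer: B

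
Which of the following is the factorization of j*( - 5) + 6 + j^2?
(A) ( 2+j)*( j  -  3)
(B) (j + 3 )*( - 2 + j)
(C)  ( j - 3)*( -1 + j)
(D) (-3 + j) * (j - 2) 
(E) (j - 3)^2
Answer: D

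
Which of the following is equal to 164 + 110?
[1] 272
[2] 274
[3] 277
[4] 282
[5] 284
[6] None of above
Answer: 2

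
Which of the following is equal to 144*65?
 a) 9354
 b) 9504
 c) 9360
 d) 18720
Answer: c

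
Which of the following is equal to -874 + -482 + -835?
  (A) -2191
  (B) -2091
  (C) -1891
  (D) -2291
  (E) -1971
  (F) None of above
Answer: A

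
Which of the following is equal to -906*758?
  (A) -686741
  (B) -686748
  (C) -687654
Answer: B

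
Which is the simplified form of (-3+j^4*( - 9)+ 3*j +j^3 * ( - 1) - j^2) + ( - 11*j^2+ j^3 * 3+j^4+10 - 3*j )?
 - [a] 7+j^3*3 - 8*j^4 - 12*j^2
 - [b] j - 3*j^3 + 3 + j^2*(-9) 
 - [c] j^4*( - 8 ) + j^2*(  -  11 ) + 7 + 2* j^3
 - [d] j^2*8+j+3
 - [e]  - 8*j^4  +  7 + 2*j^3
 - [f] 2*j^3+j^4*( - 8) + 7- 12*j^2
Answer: f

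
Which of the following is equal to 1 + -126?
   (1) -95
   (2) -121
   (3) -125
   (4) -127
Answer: 3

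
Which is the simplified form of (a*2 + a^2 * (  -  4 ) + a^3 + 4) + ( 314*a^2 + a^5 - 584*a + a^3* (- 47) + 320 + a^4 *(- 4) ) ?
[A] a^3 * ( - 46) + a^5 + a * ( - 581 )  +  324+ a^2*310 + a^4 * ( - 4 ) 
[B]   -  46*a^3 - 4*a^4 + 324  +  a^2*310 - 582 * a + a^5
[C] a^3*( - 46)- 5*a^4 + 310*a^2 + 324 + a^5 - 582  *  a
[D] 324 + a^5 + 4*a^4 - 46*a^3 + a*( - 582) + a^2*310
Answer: B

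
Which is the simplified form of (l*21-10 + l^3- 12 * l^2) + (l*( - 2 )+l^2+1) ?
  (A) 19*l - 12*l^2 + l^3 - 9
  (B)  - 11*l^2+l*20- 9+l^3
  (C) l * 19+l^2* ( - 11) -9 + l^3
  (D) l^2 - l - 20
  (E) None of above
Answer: C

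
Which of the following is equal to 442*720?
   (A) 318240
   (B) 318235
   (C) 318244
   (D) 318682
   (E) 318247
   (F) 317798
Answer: A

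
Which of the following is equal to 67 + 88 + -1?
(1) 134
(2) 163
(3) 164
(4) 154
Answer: 4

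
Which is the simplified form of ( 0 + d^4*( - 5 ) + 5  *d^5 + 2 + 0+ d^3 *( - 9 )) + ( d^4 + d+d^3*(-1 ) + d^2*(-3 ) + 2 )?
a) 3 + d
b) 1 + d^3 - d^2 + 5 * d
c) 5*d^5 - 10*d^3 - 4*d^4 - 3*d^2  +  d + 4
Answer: c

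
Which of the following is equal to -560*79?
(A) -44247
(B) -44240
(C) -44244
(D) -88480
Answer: B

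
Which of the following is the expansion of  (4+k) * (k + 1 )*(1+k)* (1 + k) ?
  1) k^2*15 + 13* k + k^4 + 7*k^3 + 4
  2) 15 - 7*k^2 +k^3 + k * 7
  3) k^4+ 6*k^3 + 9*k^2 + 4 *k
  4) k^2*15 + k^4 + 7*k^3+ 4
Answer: 1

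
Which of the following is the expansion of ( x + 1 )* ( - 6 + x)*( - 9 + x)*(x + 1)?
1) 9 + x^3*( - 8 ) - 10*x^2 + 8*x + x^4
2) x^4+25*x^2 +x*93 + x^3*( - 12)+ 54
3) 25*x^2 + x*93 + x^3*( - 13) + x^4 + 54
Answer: 3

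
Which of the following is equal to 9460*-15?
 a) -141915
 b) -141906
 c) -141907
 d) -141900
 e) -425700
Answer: d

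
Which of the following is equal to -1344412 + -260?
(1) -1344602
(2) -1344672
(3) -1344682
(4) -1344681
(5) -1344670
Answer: 2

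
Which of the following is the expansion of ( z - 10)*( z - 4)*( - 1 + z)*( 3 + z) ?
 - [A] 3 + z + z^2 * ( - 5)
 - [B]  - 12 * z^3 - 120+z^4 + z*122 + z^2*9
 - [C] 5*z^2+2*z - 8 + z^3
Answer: B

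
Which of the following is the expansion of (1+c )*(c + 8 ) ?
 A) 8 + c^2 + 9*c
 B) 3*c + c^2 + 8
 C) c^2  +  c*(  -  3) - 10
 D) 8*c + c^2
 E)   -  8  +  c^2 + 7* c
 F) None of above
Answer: A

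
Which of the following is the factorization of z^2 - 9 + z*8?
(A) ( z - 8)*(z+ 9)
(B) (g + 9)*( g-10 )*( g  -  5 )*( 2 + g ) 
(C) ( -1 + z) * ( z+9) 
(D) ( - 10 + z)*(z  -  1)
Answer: C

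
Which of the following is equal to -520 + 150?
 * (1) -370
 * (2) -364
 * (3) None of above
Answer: 1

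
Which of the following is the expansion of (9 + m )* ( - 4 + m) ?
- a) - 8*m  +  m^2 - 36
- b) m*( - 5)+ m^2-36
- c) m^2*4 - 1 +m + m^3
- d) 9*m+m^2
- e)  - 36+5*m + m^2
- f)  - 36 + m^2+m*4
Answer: e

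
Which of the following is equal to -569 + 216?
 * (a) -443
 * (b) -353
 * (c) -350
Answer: b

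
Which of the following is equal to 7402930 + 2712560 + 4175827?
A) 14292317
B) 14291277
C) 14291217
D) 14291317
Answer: D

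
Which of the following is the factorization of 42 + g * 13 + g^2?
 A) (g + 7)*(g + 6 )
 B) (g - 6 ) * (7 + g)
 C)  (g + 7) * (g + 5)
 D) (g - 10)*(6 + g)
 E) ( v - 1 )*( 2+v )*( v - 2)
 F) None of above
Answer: A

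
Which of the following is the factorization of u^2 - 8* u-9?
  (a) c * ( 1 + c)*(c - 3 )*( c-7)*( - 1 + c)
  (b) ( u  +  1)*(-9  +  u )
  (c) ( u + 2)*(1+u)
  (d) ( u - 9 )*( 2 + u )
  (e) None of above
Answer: b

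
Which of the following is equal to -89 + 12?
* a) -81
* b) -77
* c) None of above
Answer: b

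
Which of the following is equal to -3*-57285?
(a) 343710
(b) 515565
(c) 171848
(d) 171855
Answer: d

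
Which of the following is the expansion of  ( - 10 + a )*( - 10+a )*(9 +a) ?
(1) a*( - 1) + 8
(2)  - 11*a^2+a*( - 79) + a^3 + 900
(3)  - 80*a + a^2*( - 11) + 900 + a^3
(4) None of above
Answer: 3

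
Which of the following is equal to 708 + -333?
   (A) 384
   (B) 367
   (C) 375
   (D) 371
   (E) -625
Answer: C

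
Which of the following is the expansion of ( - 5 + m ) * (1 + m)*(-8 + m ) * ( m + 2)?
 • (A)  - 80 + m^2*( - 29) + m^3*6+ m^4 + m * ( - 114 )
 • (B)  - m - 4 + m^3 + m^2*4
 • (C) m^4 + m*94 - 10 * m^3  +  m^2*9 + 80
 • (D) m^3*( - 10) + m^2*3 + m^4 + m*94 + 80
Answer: D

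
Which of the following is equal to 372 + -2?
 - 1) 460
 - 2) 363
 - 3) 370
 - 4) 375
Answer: 3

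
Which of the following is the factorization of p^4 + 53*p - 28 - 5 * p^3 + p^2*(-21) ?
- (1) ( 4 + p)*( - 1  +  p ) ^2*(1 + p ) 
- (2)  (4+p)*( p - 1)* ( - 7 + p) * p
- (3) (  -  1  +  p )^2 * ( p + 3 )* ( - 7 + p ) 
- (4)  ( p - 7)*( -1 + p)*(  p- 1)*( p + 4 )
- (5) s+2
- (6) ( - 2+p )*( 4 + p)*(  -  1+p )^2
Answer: 4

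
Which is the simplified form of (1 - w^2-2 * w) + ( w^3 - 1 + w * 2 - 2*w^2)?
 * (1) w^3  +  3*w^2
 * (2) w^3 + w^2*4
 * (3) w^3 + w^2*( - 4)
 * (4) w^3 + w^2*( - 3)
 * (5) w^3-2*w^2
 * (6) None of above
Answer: 4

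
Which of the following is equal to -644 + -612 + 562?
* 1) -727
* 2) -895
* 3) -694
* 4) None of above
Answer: 3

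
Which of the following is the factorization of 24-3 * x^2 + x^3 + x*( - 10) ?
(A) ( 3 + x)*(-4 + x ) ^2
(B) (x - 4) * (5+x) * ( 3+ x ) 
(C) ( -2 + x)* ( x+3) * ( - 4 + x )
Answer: C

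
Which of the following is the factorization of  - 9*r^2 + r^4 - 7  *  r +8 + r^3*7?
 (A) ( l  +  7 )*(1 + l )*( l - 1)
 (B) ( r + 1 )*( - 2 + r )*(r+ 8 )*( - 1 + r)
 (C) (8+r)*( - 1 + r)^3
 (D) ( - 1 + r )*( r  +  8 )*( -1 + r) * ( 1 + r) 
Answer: D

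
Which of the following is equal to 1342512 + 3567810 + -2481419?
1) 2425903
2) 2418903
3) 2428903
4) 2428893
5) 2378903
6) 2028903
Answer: 3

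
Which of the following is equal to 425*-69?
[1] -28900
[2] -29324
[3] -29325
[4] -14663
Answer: 3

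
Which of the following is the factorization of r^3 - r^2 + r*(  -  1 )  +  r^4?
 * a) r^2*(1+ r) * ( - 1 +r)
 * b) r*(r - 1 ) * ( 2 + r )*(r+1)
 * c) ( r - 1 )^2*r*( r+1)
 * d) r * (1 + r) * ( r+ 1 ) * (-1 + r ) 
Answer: d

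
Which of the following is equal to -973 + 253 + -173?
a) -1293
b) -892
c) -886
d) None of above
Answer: d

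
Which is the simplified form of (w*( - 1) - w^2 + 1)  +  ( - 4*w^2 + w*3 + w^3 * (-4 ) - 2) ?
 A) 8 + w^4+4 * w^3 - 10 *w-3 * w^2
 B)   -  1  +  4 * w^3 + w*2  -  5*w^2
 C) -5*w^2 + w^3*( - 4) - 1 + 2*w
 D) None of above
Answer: C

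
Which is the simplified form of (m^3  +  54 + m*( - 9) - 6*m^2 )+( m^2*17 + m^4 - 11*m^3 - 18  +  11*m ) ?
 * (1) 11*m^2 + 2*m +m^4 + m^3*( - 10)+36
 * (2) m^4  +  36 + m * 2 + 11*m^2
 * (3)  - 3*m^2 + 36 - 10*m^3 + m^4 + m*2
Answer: 1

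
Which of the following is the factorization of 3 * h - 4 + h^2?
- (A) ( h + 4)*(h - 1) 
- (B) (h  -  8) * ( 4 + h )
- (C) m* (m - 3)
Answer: A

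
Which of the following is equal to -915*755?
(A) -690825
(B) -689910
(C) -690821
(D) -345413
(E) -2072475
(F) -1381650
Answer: A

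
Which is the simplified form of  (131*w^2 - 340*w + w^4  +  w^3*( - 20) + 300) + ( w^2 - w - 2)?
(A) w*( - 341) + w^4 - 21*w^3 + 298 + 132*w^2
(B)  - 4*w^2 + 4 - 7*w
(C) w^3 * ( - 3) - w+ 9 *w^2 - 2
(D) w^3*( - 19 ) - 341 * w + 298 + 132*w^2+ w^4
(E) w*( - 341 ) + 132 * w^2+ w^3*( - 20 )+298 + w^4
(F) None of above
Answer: E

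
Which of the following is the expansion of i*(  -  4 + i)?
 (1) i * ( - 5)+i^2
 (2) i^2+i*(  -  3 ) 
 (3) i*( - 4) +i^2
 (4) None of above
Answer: 3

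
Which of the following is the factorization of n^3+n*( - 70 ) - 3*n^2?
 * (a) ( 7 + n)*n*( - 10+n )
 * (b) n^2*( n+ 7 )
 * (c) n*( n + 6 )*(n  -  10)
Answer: a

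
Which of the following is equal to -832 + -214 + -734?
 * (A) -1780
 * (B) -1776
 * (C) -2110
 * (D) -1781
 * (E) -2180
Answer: A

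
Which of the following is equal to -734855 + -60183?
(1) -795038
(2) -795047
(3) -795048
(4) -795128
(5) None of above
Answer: 1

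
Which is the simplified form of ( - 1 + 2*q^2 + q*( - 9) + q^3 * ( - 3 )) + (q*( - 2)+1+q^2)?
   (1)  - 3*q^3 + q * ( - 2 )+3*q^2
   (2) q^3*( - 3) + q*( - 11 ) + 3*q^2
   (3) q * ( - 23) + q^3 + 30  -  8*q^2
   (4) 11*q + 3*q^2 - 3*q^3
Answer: 2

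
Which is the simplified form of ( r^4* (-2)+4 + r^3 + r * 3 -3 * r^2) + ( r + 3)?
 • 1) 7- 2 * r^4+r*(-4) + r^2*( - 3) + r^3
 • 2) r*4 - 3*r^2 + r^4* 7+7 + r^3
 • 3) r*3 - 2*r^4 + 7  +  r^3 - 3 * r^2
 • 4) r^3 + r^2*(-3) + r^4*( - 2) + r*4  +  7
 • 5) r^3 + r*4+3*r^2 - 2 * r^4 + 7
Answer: 4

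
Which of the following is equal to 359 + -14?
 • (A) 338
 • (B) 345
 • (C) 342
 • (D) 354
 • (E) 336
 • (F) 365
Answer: B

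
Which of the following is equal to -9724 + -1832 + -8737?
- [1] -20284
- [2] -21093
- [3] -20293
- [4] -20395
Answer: 3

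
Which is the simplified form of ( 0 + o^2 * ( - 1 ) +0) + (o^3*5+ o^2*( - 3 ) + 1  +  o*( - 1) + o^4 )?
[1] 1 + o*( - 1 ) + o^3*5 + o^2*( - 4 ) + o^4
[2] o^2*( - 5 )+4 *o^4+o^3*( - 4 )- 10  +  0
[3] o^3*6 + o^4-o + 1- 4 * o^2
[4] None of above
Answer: 1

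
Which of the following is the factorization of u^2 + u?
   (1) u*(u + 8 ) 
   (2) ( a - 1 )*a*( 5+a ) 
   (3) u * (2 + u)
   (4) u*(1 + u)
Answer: 4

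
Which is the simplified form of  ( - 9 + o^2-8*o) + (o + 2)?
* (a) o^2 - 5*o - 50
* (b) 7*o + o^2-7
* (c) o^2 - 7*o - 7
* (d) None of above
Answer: c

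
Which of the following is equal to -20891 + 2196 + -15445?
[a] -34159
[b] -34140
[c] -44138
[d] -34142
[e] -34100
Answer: b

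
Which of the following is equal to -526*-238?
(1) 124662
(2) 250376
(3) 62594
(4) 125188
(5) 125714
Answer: 4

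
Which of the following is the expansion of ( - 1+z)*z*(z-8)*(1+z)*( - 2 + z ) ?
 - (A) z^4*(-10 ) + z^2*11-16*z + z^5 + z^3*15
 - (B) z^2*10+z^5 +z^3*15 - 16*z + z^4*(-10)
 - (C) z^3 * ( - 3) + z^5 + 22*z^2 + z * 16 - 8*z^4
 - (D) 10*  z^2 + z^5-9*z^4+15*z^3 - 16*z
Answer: B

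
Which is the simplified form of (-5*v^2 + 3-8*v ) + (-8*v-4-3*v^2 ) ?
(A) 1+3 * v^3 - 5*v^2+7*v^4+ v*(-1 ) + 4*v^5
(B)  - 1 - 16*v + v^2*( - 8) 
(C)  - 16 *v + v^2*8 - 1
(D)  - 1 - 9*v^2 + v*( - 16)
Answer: B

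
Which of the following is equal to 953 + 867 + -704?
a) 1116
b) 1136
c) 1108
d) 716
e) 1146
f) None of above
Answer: a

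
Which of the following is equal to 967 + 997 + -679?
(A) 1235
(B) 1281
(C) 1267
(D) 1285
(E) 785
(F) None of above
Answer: D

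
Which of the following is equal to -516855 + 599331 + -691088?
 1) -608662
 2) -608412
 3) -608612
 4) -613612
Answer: 3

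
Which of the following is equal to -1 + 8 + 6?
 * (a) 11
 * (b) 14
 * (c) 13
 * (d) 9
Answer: c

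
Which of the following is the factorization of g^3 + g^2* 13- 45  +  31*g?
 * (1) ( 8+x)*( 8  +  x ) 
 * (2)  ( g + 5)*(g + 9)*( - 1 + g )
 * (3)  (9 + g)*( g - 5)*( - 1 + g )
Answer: 2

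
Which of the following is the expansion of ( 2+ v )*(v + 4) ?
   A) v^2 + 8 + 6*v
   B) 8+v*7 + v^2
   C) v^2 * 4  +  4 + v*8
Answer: A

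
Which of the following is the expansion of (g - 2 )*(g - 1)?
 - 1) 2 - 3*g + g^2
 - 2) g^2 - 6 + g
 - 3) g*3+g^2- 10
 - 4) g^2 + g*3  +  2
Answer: 1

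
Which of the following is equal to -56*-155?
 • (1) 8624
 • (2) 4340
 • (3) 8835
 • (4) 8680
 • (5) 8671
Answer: 4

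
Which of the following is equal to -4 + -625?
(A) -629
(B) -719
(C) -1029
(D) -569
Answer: A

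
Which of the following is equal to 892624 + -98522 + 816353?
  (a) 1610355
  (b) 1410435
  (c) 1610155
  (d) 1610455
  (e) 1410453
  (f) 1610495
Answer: d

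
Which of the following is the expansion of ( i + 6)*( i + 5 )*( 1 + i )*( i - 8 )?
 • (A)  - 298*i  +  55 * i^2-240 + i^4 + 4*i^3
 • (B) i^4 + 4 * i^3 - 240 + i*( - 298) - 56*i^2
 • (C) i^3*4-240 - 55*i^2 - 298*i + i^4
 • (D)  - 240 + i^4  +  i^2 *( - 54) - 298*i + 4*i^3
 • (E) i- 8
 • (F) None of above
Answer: C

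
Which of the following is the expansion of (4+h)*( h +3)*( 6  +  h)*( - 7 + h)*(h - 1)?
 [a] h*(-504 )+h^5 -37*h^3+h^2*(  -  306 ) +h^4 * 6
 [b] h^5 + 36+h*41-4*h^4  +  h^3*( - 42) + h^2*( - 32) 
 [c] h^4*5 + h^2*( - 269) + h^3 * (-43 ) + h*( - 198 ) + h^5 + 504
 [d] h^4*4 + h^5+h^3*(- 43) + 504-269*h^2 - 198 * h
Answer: c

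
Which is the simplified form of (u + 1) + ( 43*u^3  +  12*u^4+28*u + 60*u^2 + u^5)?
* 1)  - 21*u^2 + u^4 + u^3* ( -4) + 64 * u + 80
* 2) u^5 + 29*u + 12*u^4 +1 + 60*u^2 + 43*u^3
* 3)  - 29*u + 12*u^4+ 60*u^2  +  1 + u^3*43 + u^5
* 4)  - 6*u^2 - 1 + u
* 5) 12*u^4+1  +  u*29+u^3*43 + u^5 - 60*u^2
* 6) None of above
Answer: 2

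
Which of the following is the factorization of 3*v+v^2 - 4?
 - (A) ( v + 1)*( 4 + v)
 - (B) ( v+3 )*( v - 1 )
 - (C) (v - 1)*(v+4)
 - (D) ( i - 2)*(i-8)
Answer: C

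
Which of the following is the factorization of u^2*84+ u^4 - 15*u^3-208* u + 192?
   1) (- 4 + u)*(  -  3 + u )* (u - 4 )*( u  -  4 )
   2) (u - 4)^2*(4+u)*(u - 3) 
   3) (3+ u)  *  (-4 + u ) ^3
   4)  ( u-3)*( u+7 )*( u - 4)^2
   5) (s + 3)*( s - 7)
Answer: 1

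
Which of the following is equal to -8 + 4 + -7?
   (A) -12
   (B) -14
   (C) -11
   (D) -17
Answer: C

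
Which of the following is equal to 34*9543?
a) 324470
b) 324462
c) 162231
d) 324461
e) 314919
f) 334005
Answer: b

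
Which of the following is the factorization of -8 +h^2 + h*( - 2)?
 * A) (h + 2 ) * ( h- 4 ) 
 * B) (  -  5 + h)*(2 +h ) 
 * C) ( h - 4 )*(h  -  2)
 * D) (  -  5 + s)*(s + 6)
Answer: A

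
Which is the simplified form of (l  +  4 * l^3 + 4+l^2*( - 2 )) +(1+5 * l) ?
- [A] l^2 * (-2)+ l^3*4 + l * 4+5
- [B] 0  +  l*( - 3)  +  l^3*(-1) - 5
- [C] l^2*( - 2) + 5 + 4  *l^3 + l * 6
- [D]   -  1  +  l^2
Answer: C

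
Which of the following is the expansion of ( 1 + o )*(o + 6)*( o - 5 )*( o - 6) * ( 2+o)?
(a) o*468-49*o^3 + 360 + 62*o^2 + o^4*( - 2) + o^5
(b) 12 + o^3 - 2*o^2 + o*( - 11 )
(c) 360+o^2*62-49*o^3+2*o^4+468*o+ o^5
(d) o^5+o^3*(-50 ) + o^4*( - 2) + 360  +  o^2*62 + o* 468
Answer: a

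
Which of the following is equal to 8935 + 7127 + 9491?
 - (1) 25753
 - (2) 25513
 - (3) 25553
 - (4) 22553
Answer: 3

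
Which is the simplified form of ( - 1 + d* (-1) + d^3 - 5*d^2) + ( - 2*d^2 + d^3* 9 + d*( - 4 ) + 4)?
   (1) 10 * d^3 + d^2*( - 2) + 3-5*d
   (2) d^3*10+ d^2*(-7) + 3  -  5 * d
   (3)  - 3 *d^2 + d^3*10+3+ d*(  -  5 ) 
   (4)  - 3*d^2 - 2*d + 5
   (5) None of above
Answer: 2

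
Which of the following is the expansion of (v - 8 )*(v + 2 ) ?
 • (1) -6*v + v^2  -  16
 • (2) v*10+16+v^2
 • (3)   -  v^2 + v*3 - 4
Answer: 1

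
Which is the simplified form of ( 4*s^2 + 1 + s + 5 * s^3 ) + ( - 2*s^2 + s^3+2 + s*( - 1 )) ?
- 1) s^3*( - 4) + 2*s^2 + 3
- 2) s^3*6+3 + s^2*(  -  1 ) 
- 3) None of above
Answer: 3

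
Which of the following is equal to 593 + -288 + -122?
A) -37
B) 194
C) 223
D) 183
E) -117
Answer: D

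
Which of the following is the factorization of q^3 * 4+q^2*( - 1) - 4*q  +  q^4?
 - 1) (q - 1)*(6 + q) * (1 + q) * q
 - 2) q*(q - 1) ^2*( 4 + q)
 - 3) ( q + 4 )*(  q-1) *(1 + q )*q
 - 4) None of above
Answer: 3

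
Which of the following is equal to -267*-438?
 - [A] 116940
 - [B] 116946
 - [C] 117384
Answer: B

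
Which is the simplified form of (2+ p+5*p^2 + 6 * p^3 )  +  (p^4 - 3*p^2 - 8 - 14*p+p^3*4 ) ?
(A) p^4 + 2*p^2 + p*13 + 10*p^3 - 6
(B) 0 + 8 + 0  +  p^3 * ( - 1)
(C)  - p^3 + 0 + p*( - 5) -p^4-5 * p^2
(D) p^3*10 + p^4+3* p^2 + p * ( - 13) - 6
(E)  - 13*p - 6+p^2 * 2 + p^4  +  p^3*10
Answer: E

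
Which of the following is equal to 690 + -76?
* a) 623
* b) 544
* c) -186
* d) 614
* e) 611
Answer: d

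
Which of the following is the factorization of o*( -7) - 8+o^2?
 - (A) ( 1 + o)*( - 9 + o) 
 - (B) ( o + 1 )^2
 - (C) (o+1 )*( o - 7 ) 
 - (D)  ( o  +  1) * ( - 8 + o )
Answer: D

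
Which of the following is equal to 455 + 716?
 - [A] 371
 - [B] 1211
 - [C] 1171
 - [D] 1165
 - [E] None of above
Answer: C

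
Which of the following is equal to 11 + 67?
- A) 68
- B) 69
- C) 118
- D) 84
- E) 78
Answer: E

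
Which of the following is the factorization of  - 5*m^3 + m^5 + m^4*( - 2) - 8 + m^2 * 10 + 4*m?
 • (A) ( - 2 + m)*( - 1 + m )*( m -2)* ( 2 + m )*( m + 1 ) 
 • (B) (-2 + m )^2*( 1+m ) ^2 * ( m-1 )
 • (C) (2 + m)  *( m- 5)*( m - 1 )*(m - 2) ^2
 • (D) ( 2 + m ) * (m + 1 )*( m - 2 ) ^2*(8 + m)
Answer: A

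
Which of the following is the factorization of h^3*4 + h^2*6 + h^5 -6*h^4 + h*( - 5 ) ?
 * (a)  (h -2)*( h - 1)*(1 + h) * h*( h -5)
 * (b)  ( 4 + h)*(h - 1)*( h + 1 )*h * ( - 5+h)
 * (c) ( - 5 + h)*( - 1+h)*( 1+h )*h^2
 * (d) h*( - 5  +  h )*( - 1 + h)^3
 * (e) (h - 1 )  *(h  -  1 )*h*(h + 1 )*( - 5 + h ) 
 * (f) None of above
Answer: e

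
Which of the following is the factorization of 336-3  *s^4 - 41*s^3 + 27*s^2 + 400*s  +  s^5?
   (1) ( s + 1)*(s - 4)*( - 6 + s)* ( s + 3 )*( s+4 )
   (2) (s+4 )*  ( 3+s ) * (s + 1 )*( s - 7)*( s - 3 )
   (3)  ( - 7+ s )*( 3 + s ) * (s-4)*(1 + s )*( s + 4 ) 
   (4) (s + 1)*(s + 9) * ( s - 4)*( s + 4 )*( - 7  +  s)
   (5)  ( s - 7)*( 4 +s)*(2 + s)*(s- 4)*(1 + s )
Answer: 3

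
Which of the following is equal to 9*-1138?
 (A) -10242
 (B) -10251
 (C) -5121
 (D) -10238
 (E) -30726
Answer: A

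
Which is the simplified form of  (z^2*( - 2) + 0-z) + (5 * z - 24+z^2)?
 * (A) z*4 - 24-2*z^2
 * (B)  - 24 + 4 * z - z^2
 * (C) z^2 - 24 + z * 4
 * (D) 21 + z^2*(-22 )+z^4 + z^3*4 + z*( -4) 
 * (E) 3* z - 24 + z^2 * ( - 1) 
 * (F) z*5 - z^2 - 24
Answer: B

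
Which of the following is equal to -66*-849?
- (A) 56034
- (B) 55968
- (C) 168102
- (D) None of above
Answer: A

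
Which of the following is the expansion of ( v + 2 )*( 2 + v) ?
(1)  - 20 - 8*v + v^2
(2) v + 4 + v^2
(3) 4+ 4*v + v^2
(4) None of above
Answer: 3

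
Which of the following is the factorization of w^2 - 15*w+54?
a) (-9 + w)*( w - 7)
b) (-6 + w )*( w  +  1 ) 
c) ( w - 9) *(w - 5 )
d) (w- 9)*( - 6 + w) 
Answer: d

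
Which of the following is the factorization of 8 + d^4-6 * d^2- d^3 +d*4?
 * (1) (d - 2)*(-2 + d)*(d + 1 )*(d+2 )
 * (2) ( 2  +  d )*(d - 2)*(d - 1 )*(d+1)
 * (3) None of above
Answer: 1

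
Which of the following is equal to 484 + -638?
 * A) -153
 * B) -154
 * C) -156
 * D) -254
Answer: B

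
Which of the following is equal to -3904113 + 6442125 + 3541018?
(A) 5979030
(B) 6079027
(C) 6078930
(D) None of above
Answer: D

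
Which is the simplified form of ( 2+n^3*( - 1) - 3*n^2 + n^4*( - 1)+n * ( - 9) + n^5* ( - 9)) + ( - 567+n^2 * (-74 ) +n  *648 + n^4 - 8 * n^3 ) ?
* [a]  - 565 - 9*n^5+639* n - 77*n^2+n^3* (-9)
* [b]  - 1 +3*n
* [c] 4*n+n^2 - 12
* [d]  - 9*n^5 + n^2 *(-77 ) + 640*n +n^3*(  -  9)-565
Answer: a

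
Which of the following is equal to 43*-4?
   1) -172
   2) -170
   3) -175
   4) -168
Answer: 1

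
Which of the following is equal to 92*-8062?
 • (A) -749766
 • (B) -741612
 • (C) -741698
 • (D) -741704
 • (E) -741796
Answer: D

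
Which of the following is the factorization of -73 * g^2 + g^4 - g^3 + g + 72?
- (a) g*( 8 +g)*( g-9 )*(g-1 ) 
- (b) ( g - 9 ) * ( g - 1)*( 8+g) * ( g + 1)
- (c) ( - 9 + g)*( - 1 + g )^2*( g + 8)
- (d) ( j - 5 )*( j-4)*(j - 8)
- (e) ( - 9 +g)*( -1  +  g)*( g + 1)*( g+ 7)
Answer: b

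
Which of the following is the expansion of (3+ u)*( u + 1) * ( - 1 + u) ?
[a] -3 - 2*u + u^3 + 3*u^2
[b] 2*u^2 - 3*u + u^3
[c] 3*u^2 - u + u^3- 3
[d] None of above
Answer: c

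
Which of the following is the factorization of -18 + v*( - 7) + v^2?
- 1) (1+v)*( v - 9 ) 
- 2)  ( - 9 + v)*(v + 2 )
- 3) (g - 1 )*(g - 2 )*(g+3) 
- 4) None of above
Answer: 2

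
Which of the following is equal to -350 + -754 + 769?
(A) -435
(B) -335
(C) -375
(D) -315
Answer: B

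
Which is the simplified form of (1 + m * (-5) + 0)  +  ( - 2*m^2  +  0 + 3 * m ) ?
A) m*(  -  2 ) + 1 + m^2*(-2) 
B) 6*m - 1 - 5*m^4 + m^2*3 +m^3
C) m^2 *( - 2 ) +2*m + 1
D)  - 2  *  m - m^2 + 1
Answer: A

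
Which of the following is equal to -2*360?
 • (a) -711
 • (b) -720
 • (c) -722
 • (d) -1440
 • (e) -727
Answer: b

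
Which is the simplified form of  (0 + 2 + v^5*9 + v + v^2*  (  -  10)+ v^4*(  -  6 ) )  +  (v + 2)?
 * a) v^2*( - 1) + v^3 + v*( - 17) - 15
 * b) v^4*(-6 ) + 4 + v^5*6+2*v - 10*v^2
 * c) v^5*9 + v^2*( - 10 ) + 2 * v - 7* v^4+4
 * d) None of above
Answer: d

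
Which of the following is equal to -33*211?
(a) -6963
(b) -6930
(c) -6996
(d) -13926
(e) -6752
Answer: a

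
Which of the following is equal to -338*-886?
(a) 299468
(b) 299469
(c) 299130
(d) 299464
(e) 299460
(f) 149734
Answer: a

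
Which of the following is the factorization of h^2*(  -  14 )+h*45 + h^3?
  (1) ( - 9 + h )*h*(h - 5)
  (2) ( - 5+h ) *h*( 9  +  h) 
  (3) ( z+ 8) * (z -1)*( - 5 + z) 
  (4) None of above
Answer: 1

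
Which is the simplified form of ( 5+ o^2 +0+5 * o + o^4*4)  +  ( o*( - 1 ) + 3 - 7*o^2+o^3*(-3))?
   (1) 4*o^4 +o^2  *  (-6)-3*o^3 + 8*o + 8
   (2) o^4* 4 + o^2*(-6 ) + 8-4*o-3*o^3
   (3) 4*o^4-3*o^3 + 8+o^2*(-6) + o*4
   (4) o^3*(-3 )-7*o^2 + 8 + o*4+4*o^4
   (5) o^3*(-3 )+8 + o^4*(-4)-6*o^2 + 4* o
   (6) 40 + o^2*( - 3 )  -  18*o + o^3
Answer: 3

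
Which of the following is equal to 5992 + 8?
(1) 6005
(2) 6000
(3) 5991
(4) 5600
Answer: 2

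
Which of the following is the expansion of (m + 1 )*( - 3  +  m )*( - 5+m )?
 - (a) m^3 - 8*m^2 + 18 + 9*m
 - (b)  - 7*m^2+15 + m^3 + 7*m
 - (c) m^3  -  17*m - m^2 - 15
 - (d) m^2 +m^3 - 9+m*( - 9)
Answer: b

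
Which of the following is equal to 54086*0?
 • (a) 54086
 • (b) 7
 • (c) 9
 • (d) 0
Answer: d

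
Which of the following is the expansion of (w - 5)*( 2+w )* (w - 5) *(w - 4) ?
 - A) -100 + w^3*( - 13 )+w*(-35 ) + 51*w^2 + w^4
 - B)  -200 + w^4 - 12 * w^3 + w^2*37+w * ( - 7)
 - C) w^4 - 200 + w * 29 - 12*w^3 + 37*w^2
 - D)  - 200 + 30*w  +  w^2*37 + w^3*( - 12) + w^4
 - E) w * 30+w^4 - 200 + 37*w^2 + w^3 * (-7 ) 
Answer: D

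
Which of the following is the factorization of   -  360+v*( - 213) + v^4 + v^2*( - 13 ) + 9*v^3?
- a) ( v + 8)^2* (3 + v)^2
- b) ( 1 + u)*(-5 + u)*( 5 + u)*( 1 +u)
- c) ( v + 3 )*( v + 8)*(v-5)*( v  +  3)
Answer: c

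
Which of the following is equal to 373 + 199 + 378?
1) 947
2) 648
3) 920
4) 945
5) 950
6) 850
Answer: 5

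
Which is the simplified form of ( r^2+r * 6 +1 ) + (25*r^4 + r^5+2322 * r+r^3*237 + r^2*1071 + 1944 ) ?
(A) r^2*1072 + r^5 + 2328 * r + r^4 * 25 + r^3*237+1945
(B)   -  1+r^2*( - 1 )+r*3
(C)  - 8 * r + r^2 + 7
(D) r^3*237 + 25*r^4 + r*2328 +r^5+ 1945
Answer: A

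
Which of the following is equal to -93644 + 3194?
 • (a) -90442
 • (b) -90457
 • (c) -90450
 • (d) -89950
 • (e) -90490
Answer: c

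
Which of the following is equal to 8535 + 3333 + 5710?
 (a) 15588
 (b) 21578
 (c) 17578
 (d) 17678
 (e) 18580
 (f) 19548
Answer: c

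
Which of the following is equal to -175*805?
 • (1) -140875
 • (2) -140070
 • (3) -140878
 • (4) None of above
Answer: 1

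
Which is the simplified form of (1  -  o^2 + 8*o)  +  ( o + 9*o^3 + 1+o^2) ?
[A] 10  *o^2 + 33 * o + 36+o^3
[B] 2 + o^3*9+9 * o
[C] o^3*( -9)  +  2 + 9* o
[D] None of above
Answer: B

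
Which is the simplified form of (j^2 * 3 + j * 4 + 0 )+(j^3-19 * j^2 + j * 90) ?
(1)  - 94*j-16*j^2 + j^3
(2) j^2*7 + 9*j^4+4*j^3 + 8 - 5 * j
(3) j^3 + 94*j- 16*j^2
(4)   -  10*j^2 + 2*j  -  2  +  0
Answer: 3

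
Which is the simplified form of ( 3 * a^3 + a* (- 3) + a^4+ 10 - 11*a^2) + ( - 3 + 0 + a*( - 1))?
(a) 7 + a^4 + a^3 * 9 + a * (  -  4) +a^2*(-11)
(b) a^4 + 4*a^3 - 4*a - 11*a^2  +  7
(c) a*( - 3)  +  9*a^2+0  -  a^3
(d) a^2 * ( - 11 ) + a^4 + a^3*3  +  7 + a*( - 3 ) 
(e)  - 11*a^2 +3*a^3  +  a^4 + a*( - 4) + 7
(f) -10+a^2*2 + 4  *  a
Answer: e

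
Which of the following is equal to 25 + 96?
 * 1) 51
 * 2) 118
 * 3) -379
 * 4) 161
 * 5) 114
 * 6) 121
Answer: 6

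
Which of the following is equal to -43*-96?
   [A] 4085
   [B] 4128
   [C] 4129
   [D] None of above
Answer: B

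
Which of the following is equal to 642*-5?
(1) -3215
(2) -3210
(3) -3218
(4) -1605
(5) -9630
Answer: 2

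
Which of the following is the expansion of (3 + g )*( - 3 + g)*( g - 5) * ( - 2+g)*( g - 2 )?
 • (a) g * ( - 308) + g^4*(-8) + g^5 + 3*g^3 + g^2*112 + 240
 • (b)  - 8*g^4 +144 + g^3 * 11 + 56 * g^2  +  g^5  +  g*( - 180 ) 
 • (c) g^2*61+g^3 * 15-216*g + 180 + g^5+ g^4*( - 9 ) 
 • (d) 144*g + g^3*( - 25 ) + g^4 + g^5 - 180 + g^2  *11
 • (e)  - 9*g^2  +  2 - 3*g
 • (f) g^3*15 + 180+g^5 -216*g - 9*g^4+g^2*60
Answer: c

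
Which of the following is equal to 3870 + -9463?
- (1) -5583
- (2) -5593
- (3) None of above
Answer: 2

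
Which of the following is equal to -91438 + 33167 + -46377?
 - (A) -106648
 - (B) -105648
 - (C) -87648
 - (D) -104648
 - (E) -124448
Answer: D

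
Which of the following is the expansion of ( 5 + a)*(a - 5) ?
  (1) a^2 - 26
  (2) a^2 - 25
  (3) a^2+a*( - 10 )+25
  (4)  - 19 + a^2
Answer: 2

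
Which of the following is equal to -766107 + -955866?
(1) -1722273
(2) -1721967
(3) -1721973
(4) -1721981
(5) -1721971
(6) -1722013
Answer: 3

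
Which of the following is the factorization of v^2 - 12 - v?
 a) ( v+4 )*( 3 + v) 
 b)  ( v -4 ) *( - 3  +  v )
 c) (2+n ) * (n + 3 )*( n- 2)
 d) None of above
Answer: d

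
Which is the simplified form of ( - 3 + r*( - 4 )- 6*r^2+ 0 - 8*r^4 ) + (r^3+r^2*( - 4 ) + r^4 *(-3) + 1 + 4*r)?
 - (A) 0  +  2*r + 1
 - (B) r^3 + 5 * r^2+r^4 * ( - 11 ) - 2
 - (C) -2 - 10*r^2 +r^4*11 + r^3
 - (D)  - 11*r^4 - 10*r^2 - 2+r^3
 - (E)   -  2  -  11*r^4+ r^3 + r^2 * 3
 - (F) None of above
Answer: D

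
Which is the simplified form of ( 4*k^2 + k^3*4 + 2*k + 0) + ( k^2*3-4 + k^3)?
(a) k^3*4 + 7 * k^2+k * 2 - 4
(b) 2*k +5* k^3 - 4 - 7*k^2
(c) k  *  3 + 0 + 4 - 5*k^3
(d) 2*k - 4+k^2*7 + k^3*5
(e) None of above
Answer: d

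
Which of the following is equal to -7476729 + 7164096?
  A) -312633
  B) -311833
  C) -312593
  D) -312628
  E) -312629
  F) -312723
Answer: A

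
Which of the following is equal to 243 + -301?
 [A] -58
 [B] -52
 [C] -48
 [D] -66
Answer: A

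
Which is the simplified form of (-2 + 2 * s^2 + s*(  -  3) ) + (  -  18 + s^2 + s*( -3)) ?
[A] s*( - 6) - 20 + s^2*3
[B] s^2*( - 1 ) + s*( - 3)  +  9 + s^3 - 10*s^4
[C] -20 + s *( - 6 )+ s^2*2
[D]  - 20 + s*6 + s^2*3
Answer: A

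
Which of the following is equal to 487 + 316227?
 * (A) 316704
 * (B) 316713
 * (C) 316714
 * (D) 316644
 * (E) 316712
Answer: C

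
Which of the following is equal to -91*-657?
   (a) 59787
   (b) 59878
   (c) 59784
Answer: a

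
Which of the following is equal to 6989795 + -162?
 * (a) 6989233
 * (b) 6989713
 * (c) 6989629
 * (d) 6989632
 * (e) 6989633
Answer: e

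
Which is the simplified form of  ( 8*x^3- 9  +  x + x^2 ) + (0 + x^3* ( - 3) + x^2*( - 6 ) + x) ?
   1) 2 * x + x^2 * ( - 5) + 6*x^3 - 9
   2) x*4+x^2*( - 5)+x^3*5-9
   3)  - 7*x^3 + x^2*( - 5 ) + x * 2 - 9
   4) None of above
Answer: 4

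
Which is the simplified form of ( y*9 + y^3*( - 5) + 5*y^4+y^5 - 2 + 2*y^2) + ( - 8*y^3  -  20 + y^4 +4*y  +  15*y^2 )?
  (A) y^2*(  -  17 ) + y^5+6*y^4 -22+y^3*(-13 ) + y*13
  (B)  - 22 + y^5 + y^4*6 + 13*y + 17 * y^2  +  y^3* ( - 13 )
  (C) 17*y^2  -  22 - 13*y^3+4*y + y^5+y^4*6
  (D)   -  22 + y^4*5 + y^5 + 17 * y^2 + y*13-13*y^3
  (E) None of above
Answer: B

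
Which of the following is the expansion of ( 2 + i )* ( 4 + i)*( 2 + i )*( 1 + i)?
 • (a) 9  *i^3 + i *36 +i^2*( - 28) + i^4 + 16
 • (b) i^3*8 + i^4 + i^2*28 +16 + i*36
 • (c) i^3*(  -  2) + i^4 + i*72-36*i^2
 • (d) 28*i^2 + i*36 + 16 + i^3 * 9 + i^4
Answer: d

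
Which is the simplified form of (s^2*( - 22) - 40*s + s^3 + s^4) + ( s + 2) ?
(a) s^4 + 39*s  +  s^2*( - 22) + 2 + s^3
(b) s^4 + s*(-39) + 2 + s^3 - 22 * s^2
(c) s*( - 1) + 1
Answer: b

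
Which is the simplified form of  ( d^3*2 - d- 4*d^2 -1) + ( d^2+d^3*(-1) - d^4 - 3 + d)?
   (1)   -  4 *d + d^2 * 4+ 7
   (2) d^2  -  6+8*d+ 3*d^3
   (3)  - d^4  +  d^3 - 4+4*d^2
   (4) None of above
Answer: 4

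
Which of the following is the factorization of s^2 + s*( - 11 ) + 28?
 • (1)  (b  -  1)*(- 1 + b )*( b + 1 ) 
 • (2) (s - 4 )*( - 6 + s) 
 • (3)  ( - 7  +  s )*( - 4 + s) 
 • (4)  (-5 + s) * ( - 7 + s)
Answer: 3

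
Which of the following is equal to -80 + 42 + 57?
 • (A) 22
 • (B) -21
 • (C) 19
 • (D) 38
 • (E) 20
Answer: C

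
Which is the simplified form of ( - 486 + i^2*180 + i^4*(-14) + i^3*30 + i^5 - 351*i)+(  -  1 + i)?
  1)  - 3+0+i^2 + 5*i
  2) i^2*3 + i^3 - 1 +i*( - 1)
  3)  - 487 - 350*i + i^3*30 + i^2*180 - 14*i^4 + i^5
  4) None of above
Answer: 3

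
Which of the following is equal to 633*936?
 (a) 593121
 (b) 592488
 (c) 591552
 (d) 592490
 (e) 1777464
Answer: b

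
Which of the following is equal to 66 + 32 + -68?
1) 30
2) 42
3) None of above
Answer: 1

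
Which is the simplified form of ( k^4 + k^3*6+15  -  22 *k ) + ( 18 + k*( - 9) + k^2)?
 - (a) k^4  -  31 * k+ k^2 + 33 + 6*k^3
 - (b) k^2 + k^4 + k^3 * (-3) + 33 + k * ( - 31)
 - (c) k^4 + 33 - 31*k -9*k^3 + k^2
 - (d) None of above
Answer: a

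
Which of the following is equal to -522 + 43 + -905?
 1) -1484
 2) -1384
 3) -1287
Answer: 2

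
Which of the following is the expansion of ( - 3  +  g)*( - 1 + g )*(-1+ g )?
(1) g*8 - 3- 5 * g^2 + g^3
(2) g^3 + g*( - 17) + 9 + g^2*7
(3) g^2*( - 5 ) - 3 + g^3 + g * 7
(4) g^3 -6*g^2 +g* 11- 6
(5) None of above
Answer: 3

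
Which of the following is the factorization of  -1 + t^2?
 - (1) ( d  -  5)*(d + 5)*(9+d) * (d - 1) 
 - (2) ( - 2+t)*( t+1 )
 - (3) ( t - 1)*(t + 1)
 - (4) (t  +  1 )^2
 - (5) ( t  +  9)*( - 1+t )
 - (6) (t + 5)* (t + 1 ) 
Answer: 3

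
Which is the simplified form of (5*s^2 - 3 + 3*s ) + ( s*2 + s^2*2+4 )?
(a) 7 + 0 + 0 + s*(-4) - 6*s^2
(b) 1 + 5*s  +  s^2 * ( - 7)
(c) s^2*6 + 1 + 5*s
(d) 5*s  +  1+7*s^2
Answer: d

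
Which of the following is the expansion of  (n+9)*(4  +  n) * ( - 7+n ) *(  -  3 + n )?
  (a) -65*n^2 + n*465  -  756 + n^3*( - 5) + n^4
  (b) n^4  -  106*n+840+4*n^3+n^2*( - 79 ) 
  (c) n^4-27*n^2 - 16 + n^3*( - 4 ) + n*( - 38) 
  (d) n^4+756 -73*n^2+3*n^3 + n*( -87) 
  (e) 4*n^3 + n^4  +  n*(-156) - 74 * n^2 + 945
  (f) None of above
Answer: d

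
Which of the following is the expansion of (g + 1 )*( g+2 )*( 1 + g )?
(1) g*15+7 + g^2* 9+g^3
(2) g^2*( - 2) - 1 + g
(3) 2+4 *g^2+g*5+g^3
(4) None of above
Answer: 3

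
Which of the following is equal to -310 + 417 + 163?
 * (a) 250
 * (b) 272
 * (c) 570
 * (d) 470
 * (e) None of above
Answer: e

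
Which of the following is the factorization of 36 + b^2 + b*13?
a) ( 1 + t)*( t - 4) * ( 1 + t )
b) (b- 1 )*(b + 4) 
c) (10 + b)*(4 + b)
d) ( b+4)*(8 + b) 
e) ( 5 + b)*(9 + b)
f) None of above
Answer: f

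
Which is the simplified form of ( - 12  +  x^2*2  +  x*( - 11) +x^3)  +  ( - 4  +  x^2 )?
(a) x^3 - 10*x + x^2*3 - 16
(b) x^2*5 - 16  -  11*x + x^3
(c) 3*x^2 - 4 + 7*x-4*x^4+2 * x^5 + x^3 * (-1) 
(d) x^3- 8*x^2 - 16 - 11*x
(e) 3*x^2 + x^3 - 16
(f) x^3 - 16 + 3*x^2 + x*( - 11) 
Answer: f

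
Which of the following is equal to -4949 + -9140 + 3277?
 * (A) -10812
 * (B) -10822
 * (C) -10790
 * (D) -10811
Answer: A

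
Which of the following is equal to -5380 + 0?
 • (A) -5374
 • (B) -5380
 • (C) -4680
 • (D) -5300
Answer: B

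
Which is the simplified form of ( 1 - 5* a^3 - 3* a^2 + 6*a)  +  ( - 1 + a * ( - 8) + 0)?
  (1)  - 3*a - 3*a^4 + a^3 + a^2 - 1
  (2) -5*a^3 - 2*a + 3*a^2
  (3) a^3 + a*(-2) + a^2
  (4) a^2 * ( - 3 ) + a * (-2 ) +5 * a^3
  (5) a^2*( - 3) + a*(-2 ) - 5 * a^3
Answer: 5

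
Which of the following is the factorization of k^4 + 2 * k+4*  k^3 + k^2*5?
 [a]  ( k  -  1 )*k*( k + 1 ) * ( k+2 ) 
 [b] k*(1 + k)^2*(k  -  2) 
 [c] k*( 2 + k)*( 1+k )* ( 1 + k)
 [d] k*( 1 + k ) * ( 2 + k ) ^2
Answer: c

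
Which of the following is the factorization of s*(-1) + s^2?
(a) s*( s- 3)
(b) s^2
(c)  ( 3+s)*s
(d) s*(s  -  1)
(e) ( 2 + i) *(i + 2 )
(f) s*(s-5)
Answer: d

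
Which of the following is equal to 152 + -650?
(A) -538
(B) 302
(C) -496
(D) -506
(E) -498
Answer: E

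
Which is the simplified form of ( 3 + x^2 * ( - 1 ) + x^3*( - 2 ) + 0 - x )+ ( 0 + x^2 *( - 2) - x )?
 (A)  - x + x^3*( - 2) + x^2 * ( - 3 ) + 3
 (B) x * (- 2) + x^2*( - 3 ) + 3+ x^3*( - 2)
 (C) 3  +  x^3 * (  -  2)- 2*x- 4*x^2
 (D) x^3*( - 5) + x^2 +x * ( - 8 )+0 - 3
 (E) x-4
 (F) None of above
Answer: B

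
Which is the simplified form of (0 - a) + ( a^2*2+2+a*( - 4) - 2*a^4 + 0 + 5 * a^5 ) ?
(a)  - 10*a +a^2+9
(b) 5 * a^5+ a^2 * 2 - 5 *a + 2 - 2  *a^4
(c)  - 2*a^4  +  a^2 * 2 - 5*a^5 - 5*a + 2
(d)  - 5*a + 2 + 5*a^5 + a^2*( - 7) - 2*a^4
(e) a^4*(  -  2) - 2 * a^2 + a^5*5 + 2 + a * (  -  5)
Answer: b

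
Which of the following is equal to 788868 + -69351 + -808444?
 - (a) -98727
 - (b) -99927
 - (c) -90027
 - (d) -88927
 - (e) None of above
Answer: d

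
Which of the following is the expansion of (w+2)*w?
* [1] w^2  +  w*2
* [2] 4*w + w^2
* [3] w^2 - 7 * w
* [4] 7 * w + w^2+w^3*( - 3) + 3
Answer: 1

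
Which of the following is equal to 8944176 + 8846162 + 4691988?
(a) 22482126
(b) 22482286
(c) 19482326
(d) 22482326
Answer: d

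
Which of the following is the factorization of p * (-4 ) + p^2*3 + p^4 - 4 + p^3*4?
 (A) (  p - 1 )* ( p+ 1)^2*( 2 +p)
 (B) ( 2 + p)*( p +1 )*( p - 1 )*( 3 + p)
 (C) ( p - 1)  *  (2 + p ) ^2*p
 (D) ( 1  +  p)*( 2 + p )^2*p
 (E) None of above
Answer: E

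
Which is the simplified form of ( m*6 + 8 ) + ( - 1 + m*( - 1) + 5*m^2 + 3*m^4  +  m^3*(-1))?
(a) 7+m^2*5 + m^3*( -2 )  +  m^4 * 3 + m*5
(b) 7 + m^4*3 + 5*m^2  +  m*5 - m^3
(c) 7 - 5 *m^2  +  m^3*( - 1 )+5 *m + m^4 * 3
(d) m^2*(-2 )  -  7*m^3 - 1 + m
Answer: b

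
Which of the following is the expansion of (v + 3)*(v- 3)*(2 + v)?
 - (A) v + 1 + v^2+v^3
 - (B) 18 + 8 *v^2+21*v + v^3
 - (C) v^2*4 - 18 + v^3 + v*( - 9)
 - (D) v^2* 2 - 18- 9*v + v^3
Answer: D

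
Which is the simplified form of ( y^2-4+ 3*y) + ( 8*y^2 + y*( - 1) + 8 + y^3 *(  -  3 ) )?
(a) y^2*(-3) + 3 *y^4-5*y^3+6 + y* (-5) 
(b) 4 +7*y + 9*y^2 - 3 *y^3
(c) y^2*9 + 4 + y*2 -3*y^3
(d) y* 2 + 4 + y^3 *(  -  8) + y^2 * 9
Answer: c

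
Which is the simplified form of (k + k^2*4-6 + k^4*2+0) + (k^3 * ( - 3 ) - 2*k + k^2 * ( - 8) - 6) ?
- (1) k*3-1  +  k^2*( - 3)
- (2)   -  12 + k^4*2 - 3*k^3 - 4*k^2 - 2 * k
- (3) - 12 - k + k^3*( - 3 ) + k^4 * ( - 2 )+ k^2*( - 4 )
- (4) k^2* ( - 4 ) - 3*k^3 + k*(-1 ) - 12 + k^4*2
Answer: 4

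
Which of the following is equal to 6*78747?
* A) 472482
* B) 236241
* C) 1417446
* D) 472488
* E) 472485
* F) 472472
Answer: A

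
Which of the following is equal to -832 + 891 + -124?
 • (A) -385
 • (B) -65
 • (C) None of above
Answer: B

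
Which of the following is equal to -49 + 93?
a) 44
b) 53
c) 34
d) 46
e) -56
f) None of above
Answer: a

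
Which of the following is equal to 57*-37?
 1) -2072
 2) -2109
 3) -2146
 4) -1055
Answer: 2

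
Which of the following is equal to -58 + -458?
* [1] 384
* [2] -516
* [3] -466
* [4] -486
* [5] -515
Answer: 2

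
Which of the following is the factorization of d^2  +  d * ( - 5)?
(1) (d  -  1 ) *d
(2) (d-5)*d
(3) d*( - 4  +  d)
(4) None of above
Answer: 2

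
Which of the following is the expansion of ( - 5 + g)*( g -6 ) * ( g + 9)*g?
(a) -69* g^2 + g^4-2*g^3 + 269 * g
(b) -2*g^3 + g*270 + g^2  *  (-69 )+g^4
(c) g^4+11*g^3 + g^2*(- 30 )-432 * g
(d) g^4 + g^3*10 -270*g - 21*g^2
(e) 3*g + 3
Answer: b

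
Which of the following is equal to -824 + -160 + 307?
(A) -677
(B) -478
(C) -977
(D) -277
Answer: A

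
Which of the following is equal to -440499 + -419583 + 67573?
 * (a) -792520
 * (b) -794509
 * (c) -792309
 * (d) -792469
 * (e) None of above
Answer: e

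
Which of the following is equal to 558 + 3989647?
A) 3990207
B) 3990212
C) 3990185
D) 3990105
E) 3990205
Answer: E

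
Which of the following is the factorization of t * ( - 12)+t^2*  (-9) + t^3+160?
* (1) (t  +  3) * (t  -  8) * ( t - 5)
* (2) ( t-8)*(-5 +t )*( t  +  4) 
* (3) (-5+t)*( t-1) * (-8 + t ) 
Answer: 2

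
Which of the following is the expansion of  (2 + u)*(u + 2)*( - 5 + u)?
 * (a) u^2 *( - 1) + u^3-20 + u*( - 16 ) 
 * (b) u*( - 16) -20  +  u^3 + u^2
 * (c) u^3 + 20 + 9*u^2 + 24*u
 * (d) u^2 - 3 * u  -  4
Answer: a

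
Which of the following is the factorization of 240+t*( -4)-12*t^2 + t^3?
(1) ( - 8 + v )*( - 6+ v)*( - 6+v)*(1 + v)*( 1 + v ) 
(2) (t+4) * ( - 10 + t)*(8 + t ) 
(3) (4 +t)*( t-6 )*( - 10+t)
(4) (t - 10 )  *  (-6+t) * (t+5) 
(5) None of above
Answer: 3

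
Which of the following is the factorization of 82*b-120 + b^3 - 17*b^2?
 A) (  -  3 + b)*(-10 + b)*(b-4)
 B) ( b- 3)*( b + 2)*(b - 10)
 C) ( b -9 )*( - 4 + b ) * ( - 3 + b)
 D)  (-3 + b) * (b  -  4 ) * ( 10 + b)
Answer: A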